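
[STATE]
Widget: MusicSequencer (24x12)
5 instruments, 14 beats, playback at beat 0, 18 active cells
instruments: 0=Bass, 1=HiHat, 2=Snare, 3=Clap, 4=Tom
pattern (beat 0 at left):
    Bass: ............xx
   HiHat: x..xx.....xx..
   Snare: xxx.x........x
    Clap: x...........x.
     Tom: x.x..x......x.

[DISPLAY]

      ▼1234567890123    
  Bass············██    
 HiHat█··██·····██··    
 Snare███·█········█    
  Clap█···········█·    
   Tom█·█··█······█·    
                        
                        
                        
                        
                        
                        


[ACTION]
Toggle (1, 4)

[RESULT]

      ▼1234567890123    
  Bass············██    
 HiHat█··█······██··    
 Snare███·█········█    
  Clap█···········█·    
   Tom█·█··█······█·    
                        
                        
                        
                        
                        
                        


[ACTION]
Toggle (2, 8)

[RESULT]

      ▼1234567890123    
  Bass············██    
 HiHat█··█······██··    
 Snare███·█···█····█    
  Clap█···········█·    
   Tom█·█··█······█·    
                        
                        
                        
                        
                        
                        


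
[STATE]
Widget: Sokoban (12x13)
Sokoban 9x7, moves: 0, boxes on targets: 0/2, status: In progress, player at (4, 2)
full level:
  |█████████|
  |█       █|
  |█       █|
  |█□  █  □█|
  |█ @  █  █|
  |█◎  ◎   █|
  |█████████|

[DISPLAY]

█████████   
█       █   
█       █   
█□  █  □█   
█ @  █  █   
█◎  ◎   █   
█████████   
Moves: 0  0/
            
            
            
            
            


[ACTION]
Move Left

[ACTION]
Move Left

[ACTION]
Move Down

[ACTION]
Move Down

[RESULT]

█████████   
█       █   
█       █   
█□  █  □█   
█    █  █   
█+  ◎   █   
█████████   
Moves: 2  0/
            
            
            
            
            


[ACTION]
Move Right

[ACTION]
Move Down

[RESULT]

█████████   
█       █   
█       █   
█□  █  □█   
█    █  █   
█◎@ ◎   █   
█████████   
Moves: 3  0/
            
            
            
            
            


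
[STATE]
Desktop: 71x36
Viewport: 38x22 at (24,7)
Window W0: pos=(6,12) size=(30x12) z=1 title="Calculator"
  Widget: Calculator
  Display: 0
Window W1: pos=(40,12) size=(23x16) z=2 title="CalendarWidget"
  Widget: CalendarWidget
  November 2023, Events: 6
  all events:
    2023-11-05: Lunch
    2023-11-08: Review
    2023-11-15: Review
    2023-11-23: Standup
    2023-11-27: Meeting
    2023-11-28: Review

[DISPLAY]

                                      
                                      
                                      
                                      
                                      
━━━━━━━━━━━┓    ┏━━━━━━━━━━━━━━━━━━━━━
           ┃    ┃ CalendarWidget      
───────────┨    ┠─────────────────────
          0┃    ┃    November 2023    
           ┃    ┃Mo Tu We Th Fr Sa Su 
           ┃    ┃       1  2  3  4  5*
           ┃    ┃ 6  7  8*  9 10 11 12
           ┃    ┃13 14 15* 16 17 18 19
           ┃    ┃20 21 22 23* 24 25 26
           ┃    ┃27* 28* 29 30        
           ┃    ┃                     
━━━━━━━━━━━┛    ┃                     
                ┃                     
                ┃                     
                ┃                     
                ┗━━━━━━━━━━━━━━━━━━━━━
                                      


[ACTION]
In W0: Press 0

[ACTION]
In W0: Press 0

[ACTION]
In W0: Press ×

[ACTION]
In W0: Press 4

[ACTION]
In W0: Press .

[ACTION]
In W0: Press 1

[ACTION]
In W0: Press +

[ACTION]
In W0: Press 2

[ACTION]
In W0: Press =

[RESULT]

                                      
                                      
                                      
                                      
                                      
━━━━━━━━━━━┓    ┏━━━━━━━━━━━━━━━━━━━━━
           ┃    ┃ CalendarWidget      
───────────┨    ┠─────────────────────
          2┃    ┃    November 2023    
           ┃    ┃Mo Tu We Th Fr Sa Su 
           ┃    ┃       1  2  3  4  5*
           ┃    ┃ 6  7  8*  9 10 11 12
           ┃    ┃13 14 15* 16 17 18 19
           ┃    ┃20 21 22 23* 24 25 26
           ┃    ┃27* 28* 29 30        
           ┃    ┃                     
━━━━━━━━━━━┛    ┃                     
                ┃                     
                ┃                     
                ┃                     
                ┗━━━━━━━━━━━━━━━━━━━━━
                                      


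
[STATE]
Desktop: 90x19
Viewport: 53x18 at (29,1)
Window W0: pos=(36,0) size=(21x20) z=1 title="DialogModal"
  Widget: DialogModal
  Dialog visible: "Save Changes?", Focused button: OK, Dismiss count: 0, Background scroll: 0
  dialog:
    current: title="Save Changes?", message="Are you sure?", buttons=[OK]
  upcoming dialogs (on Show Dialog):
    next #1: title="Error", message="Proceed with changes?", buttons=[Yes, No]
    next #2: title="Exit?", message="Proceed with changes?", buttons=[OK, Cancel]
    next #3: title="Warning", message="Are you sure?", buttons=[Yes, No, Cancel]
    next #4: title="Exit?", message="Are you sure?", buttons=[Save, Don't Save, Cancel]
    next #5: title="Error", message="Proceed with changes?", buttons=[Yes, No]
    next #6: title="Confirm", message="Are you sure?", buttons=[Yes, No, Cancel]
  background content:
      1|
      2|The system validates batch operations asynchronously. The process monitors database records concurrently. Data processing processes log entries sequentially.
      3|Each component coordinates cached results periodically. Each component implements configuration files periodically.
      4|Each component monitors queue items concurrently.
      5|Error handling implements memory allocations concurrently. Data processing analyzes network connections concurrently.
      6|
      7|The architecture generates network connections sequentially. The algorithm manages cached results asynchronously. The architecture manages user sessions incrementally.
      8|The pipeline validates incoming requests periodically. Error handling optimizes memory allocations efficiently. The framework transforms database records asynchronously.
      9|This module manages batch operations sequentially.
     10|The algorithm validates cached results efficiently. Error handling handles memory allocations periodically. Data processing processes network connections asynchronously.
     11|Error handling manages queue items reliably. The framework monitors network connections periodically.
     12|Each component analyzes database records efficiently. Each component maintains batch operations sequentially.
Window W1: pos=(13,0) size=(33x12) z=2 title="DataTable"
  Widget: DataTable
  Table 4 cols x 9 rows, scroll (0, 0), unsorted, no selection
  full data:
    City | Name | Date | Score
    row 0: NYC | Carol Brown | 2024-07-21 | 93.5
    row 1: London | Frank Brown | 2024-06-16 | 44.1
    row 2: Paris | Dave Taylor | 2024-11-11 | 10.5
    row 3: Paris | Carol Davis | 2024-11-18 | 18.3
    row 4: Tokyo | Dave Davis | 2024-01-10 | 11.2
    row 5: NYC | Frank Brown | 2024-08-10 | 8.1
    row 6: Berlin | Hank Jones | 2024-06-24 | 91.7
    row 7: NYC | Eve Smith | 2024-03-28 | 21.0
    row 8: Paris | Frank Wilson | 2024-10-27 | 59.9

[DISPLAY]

                ┃dal       ┃                         
────────────────┨──────────┨                         
    │Date      │┃          ┃                         
────┼──────────┼┃m validate┃                         
own │2024-07-21│┃onent coor┃                         
own │2024-06-16│┃onent moni┃                         
lor │2024-11-11│┃dling impl┃                         
vis │2024-11-18│┃───────┐  ┃                         
is  │2024-01-10│┃hanges?│ge┃                         
own │2024-08-10│┃u sure?│da┃                         
━━━━━━━━━━━━━━━━┛OK]    │es┃                         
       ┃Th└─────────────┘id┃                         
       ┃Error handling mana┃                         
       ┃Each component anal┃                         
       ┃                   ┃                         
       ┃                   ┃                         
       ┃                   ┃                         
       ┃                   ┃                         


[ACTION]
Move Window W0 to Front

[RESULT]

       ┃ DialogModal       ┃                         
───────┠───────────────────┨                         
    │Da┃                   ┃                         
────┼──┃The system validate┃                         
own │20┃Each component coor┃                         
own │20┃Each component moni┃                         
lor │20┃Error handling impl┃                         
vis │20┃  ┌─────────────┐  ┃                         
is  │20┃Th│Save Changes?│ge┃                         
own │20┃Th│Are you sure?│da┃                         
━━━━━━━┃Th│     [OK]    │es┃                         
       ┃Th└─────────────┘id┃                         
       ┃Error handling mana┃                         
       ┃Each component anal┃                         
       ┃                   ┃                         
       ┃                   ┃                         
       ┃                   ┃                         
       ┃                   ┃                         


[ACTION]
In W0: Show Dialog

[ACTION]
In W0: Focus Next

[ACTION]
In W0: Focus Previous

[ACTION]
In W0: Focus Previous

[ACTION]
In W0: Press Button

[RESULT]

       ┃ DialogModal       ┃                         
───────┠───────────────────┨                         
    │Da┃                   ┃                         
────┼──┃The system validate┃                         
own │20┃Each component coor┃                         
own │20┃Each component moni┃                         
lor │20┃Error handling impl┃                         
vis │20┃                   ┃                         
is  │20┃The architecture ge┃                         
own │20┃The pipeline valida┃                         
━━━━━━━┃This module manages┃                         
       ┃The algorithm valid┃                         
       ┃Error handling mana┃                         
       ┃Each component anal┃                         
       ┃                   ┃                         
       ┃                   ┃                         
       ┃                   ┃                         
       ┃                   ┃                         


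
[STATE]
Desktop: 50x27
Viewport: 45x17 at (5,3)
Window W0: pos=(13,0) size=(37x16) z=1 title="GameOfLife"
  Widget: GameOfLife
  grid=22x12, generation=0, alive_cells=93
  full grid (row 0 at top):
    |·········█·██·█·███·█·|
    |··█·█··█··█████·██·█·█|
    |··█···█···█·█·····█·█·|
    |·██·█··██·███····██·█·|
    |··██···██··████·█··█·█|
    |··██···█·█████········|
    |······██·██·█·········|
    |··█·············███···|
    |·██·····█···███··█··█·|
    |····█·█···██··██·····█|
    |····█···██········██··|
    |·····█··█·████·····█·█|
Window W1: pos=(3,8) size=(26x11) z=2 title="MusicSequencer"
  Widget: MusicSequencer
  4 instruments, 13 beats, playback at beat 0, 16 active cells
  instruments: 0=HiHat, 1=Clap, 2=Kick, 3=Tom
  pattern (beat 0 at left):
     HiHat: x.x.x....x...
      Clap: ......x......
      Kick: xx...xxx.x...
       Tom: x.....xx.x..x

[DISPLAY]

        ┃Gen: 0                             ┃
        ┃·········█·██·█·███·█·             ┃
        ┃··█·█··█··█████·██·█·█             ┃
        ┃··█···█···█·█·····█·█·             ┃
        ┃·██·█··██·███····██·█·             ┃
━━━━━━━━━━━━━━━━━━━━━━━┓·█··█·█             ┃
MusicSequencer         ┃·······             ┃
───────────────────────┨·······             ┃
     ▼123456789012     ┃·███···             ┃
HiHat█·█·█····█···     ┃··█··█·             ┃
 Clap······█······     ┃█·····█             ┃
 Kick██···███·█···     ┃···██··             ┃
  Tom█·····██·█··█     ┃━━━━━━━━━━━━━━━━━━━━┛
                       ┃                     
                       ┃                     
━━━━━━━━━━━━━━━━━━━━━━━┛                     
                                             


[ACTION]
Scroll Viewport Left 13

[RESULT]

             ┃Gen: 0                         
             ┃·········█·██·█·███·█·         
             ┃··█·█··█··█████·██·█·█         
             ┃··█···█···█·█·····█·█·         
             ┃·██·█··██·███····██·█·         
   ┏━━━━━━━━━━━━━━━━━━━━━━━━┓·█··█·█         
   ┃ MusicSequencer         ┃·······         
   ┠────────────────────────┨·······         
   ┃      ▼123456789012     ┃·███···         
   ┃ HiHat█·█·█····█···     ┃··█··█·         
   ┃  Clap······█······     ┃█·····█         
   ┃  Kick██···███·█···     ┃···██··         
   ┃   Tom█·····██·█··█     ┃━━━━━━━━━━━━━━━━
   ┃                        ┃                
   ┃                        ┃                
   ┗━━━━━━━━━━━━━━━━━━━━━━━━┛                
                                             


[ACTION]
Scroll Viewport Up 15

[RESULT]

             ┏━━━━━━━━━━━━━━━━━━━━━━━━━━━━━━━
             ┃ GameOfLife                    
             ┠───────────────────────────────
             ┃Gen: 0                         
             ┃·········█·██·█·███·█·         
             ┃··█·█··█··█████·██·█·█         
             ┃··█···█···█·█·····█·█·         
             ┃·██·█··██·███····██·█·         
   ┏━━━━━━━━━━━━━━━━━━━━━━━━┓·█··█·█         
   ┃ MusicSequencer         ┃·······         
   ┠────────────────────────┨·······         
   ┃      ▼123456789012     ┃·███···         
   ┃ HiHat█·█·█····█···     ┃··█··█·         
   ┃  Clap······█······     ┃█·····█         
   ┃  Kick██···███·█···     ┃···██··         
   ┃   Tom█·····██·█··█     ┃━━━━━━━━━━━━━━━━
   ┃                        ┃                


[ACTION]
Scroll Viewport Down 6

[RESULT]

             ┃··█···█···█·█·····█·█·         
             ┃·██·█··██·███····██·█·         
   ┏━━━━━━━━━━━━━━━━━━━━━━━━┓·█··█·█         
   ┃ MusicSequencer         ┃·······         
   ┠────────────────────────┨·······         
   ┃      ▼123456789012     ┃·███···         
   ┃ HiHat█·█·█····█···     ┃··█··█·         
   ┃  Clap······█······     ┃█·····█         
   ┃  Kick██···███·█···     ┃···██··         
   ┃   Tom█·····██·█··█     ┃━━━━━━━━━━━━━━━━
   ┃                        ┃                
   ┃                        ┃                
   ┗━━━━━━━━━━━━━━━━━━━━━━━━┛                
                                             
                                             
                                             
                                             


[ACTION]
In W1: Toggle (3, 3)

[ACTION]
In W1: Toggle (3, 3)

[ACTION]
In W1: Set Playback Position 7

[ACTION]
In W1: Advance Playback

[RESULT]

             ┃··█···█···█·█·····█·█·         
             ┃·██·█··██·███····██·█·         
   ┏━━━━━━━━━━━━━━━━━━━━━━━━┓·█··█·█         
   ┃ MusicSequencer         ┃·······         
   ┠────────────────────────┨·······         
   ┃      01234567▼9012     ┃·███···         
   ┃ HiHat█·█·█····█···     ┃··█··█·         
   ┃  Clap······█······     ┃█·····█         
   ┃  Kick██···███·█···     ┃···██··         
   ┃   Tom█·····██·█··█     ┃━━━━━━━━━━━━━━━━
   ┃                        ┃                
   ┃                        ┃                
   ┗━━━━━━━━━━━━━━━━━━━━━━━━┛                
                                             
                                             
                                             
                                             


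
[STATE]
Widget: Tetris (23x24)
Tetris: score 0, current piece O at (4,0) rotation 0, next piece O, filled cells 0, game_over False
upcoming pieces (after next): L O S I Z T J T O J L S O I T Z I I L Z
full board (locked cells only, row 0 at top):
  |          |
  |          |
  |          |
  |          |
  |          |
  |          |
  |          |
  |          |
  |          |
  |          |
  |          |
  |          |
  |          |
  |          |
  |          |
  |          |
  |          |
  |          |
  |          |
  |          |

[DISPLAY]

    ▓▓    │Next:       
    ▓▓    │▓▓          
          │▓▓          
          │            
          │            
          │            
          │Score:      
          │0           
          │            
          │            
          │            
          │            
          │            
          │            
          │            
          │            
          │            
          │            
          │            
          │            
          │            
          │            
          │            
          │            


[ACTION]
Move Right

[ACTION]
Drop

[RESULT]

          │Next:       
     ▓▓   │▓▓          
     ▓▓   │▓▓          
          │            
          │            
          │            
          │Score:      
          │0           
          │            
          │            
          │            
          │            
          │            
          │            
          │            
          │            
          │            
          │            
          │            
          │            
          │            
          │            
          │            
          │            


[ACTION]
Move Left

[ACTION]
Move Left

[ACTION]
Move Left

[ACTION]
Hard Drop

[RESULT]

    ▓▓    │Next:       
    ▓▓    │  ▒         
          │▒▒▒         
          │            
          │            
          │            
          │Score:      
          │0           
          │            
          │            
          │            
          │            
          │            
          │            
          │            
          │            
          │            
          │            
  ▓▓      │            
  ▓▓      │            
          │            
          │            
          │            
          │            


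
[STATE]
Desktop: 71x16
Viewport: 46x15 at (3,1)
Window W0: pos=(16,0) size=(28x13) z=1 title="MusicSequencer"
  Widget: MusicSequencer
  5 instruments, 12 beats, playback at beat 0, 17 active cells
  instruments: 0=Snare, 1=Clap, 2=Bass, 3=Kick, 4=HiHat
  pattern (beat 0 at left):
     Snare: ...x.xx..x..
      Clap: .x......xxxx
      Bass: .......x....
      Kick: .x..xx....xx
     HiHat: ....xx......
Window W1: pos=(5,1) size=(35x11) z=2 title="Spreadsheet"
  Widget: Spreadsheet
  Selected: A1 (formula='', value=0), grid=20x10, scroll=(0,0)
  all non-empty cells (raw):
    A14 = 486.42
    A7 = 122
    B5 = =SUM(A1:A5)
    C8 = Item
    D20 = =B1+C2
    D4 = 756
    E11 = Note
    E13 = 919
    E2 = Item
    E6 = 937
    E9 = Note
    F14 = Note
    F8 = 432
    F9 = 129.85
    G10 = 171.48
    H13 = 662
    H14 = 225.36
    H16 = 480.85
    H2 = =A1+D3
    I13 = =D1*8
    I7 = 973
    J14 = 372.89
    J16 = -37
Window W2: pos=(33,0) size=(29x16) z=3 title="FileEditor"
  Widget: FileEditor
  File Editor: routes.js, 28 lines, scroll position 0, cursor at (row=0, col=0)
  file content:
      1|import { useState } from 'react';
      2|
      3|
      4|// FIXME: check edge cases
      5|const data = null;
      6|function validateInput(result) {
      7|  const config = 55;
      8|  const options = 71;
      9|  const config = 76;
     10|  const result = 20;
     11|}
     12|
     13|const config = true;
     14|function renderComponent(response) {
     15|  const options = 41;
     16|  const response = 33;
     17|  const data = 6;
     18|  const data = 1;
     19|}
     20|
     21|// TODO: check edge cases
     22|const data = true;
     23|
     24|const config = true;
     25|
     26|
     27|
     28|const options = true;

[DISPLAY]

  ┏━━━━━━━━━━━━━━━━━━━━━━━━━━━┃ FileEditor    
  ┃ Spreadsheet               ┠───────────────
  ┠───────────────────────────┃█mport { useSta
  ┃A1:                        ┃               
  ┃       A       B       C   ┃               
  ┃---------------------------┃// FIXME: check
  ┃  1      [0]       0       ┃const data = nu
  ┃  2        0       0       ┃function valida
  ┃  3        0       0       ┃  const config 
  ┃  4        0       0       ┃  const options
  ┗━━━━━━━━━━━━━━━━━━━━━━━━━━━┃  const config 
             ┗━━━━━━━━━━━━━━━━┃  const result 
                              ┃}              
                              ┃               
                              ┗━━━━━━━━━━━━━━━


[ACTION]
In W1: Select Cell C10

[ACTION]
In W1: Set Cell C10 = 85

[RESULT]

  ┏━━━━━━━━━━━━━━━━━━━━━━━━━━━┃ FileEditor    
  ┃ Spreadsheet               ┠───────────────
  ┠───────────────────────────┃█mport { useSta
  ┃C10: 85                    ┃               
  ┃       A       B       C   ┃               
  ┃---------------------------┃// FIXME: check
  ┃  1        0       0       ┃const data = nu
  ┃  2        0       0       ┃function valida
  ┃  3        0       0       ┃  const config 
  ┃  4        0       0       ┃  const options
  ┗━━━━━━━━━━━━━━━━━━━━━━━━━━━┃  const config 
             ┗━━━━━━━━━━━━━━━━┃  const result 
                              ┃}              
                              ┃               
                              ┗━━━━━━━━━━━━━━━


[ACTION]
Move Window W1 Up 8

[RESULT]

  ┃ Spreadsheet               ┃ FileEditor    
  ┠───────────────────────────┠───────────────
  ┃C10: 85                    ┃█mport { useSta
  ┃       A       B       C   ┃               
  ┃---------------------------┃               
  ┃  1        0       0       ┃// FIXME: check
  ┃  2        0       0       ┃const data = nu
  ┃  3        0       0       ┃function valida
  ┃  4        0       0       ┃  const config 
  ┗━━━━━━━━━━━━━━━━━━━━━━━━━━━┃  const options
             ┃                ┃  const config 
             ┗━━━━━━━━━━━━━━━━┃  const result 
                              ┃}              
                              ┃               
                              ┗━━━━━━━━━━━━━━━


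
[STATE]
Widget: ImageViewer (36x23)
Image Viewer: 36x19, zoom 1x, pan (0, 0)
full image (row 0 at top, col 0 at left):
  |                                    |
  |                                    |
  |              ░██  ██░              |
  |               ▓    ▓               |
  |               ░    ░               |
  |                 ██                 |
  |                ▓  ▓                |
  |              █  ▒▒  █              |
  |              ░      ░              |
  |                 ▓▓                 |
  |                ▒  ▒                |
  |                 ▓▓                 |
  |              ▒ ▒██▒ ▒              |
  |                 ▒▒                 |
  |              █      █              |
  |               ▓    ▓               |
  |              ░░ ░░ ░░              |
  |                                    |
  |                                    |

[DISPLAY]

                                    
                                    
              ░██  ██░              
               ▓    ▓               
               ░    ░               
                 ██                 
                ▓  ▓                
              █  ▒▒  █              
              ░      ░              
                 ▓▓                 
                ▒  ▒                
                 ▓▓                 
              ▒ ▒██▒ ▒              
                 ▒▒                 
              █      █              
               ▓    ▓               
              ░░ ░░ ░░              
                                    
                                    
                                    
                                    
                                    
                                    


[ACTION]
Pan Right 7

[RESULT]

                                    
                                    
       ░██  ██░                     
        ▓    ▓                      
        ░    ░                      
          ██                        
         ▓  ▓                       
       █  ▒▒  █                     
       ░      ░                     
          ▓▓                        
         ▒  ▒                       
          ▓▓                        
       ▒ ▒██▒ ▒                     
          ▒▒                        
       █      █                     
        ▓    ▓                      
       ░░ ░░ ░░                     
                                    
                                    
                                    
                                    
                                    
                                    


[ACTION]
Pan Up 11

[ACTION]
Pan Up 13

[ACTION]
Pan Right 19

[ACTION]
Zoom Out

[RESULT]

                                    
                                    
                                    
                                    
                                    
                                    
                                    
                                    
                                    
                                    
                                    
                                    
                                    
                                    
                                    
                                    
                                    
                                    
                                    
                                    
                                    
                                    
                                    


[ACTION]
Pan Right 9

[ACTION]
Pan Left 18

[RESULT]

                                    
                                    
  ██░                               
   ▓                                
   ░                                
██                                  
  ▓                                 
▒▒  █                               
    ░                               
▓▓                                  
  ▒                                 
▓▓                                  
██▒ ▒                               
▒▒                                  
    █                               
   ▓                                
░░ ░░                               
                                    
                                    
                                    
                                    
                                    
                                    


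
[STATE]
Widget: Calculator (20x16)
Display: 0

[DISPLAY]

                   0
┌───┬───┬───┬───┐   
│ 7 │ 8 │ 9 │ ÷ │   
├───┼───┼───┼───┤   
│ 4 │ 5 │ 6 │ × │   
├───┼───┼───┼───┤   
│ 1 │ 2 │ 3 │ - │   
├───┼───┼───┼───┤   
│ 0 │ . │ = │ + │   
├───┼───┼───┼───┤   
│ C │ MC│ MR│ M+│   
└───┴───┴───┴───┘   
                    
                    
                    
                    


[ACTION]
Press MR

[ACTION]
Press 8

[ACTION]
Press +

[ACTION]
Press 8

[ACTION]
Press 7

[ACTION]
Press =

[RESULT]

                  95
┌───┬───┬───┬───┐   
│ 7 │ 8 │ 9 │ ÷ │   
├───┼───┼───┼───┤   
│ 4 │ 5 │ 6 │ × │   
├───┼───┼───┼───┤   
│ 1 │ 2 │ 3 │ - │   
├───┼───┼───┼───┤   
│ 0 │ . │ = │ + │   
├───┼───┼───┼───┤   
│ C │ MC│ MR│ M+│   
└───┴───┴───┴───┘   
                    
                    
                    
                    


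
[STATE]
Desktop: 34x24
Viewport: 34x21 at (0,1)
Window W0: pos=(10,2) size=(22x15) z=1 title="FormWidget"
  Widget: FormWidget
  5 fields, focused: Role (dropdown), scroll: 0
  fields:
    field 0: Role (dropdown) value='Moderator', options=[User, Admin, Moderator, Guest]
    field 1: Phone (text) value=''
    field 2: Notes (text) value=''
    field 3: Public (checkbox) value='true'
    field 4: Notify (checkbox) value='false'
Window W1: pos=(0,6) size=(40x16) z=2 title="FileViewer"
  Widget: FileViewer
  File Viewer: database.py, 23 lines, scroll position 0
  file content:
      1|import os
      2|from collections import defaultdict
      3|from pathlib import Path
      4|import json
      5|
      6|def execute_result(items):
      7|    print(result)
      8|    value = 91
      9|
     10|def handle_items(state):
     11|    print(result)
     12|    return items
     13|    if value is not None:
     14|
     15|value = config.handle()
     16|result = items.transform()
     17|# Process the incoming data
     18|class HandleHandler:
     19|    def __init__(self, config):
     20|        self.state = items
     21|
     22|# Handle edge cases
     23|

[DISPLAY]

                                  
          ┏━━━━━━━━━━━━━━━━━━━━┓  
          ┃ FormWidget         ┃  
          ┠────────────────────┨  
          ┃> Role:       [Mod▼]┃  
┏━━━━━━━━━━━━━━━━━━━━━━━━━━━━━━━━━
┃ FileViewer                      
┠─────────────────────────────────
┃import os                        
┃from collections import defaultdi
┃from pathlib import Path         
┃import json                      
┃                                 
┃def execute_result(items):       
┃    print(result)                
┃    value = 91                   
┃                                 
┃def handle_items(state):         
┃    print(result)                
┃    return items                 
┗━━━━━━━━━━━━━━━━━━━━━━━━━━━━━━━━━


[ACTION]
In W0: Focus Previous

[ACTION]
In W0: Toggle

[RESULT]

                                  
          ┏━━━━━━━━━━━━━━━━━━━━┓  
          ┃ FormWidget         ┃  
          ┠────────────────────┨  
          ┃  Role:       [Mod▼]┃  
┏━━━━━━━━━━━━━━━━━━━━━━━━━━━━━━━━━
┃ FileViewer                      
┠─────────────────────────────────
┃import os                        
┃from collections import defaultdi
┃from pathlib import Path         
┃import json                      
┃                                 
┃def execute_result(items):       
┃    print(result)                
┃    value = 91                   
┃                                 
┃def handle_items(state):         
┃    print(result)                
┃    return items                 
┗━━━━━━━━━━━━━━━━━━━━━━━━━━━━━━━━━


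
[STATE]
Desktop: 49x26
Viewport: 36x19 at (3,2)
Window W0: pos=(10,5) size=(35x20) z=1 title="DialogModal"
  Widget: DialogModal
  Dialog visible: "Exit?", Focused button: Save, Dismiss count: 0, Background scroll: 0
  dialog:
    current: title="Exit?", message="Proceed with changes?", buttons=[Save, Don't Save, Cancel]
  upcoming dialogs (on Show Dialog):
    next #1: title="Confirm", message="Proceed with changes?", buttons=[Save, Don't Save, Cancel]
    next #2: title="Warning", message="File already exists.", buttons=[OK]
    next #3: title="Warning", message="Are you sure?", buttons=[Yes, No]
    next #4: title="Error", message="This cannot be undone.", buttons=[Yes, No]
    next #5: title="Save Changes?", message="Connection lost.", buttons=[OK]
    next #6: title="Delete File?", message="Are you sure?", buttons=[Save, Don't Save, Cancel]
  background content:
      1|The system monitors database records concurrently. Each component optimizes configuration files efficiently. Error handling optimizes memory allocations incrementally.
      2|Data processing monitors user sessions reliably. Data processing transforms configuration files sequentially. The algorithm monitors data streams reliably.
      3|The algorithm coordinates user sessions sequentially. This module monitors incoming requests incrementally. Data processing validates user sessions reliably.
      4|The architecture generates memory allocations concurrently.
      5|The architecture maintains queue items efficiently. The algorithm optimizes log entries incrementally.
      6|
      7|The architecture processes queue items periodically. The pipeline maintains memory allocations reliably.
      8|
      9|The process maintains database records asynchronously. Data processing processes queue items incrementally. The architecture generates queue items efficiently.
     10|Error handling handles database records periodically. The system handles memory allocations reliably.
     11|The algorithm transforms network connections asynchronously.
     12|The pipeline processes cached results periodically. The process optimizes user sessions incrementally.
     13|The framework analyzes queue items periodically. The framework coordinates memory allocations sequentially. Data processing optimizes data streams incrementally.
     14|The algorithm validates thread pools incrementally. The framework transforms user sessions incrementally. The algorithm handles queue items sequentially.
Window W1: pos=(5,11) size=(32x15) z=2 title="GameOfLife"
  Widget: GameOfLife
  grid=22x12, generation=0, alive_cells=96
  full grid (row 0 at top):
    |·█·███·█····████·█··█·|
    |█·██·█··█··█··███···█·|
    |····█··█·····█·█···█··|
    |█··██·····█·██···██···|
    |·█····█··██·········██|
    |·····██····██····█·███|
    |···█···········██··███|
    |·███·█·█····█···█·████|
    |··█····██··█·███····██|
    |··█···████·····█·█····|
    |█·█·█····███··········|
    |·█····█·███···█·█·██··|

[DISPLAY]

                                    
                                    
                                    
       ┏━━━━━━━━━━━━━━━━━━━━━━━━━━━━
       ┃ DialogModal                
       ┠────────────────────────────
       ┃The system monitors database
       ┃Data processing monitors use
       ┃The algorithm coordinates us
  ┏━━━━━━━━━━━━━━━━━━━━━━━━━━━━━━┓ m
  ┃ GameOfLife                   ┃ q
  ┠──────────────────────────────┨──
  ┃Gen: 0                        ┃  
  ┃█·██·█··█··█··███···█·        ┃? 
  ┃····█··█·····█·█···█··        ┃nc
  ┃█··██·····█·██···██···        ┃──
  ┃·█····█··██·········██        ┃et
  ┃·····██····██····█·███        ┃he
  ┃···█···········██··███        ┃ue


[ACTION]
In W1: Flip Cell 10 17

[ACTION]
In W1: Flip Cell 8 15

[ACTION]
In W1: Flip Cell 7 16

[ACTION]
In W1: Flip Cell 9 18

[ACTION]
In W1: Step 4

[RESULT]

                                    
                                    
                                    
       ┏━━━━━━━━━━━━━━━━━━━━━━━━━━━━
       ┃ DialogModal                
       ┠────────────────────────────
       ┃The system monitors database
       ┃Data processing monitors use
       ┃The algorithm coordinates us
  ┏━━━━━━━━━━━━━━━━━━━━━━━━━━━━━━┓ m
  ┃ GameOfLife                   ┃ q
  ┠──────────────────────────────┨──
  ┃Gen: 4                        ┃  
  ┃████·█·█·█·██·█·······        ┃? 
  ┃█····█····█···········        ┃nc
  ┃·█········█·█····█·██·        ┃──
  ┃·█·······█··█······█··        ┃et
  ┃·█··█·███·····█·····█·        ┃he
  ┃·███····██····█·█··█··        ┃ue
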